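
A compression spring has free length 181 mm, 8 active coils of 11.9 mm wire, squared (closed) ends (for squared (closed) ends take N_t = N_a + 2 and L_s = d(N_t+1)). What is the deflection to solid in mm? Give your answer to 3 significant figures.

50.1 mm

N_t = 10; L_s = 11.9·11 = 130.9 mm
δ_solid = L₀ − L_s = 181 − 130.9 = 50.1 mm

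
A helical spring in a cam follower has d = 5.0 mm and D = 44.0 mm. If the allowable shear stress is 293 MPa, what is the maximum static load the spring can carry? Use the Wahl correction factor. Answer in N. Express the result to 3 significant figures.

C = D/d = 44.0/5.0 = 8.8000
K_W = (4C−1)/(4C−4) + 0.615/C = 34.200/31.200 + 0.0699 = 1.1660
τ_max = K·8FD/(πd³) → F_max = τ_allow·πd³/(8DK)
F_max = 293·π·5.0³/(8·44.0·1.1660) = 1.1506e+05/410.45 = 280.33 N

280 N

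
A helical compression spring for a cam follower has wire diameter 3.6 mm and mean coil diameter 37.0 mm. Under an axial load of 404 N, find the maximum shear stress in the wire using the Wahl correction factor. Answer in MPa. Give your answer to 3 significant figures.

Spring index C = D/d = 37.0/3.6 = 10.2778
K_W = (4C−1)/(4C−4) + 0.615/C = 40.111/37.111 + 0.0598 = 1.1407
τ₀ = 8FD/(πd³) = 8·404·37.0/(π·3.6³) = 119584/146.57 = 815.86 MPa
τ_max = K·τ₀ = 1.1407 × 815.86 = 930.63 MPa

931 MPa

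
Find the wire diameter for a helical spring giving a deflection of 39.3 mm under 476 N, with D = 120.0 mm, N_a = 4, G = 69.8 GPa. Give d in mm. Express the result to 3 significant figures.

Required rate k = F/δ = 476/39.3 = 12.112 N/mm
d = (8D³N_a·k / G)^(1/4) = (8·120.0³·4·12.112 / (69.8×10³))^0.25
  = (9595.2)^0.25 = 9.8972 mm

9.90 mm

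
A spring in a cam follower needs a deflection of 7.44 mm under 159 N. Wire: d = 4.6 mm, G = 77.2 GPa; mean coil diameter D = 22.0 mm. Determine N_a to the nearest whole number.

Required rate k = F/δ = 159/7.44 = 21.371 N/mm
N_a = Gd⁴/(8D³k) = (77.2×10³ × 4.6⁴)/(8 × 22.0³ × 21.371)
    = 3.4566e+07 / 1.82046e+06 = 18.99 → 19 coils

19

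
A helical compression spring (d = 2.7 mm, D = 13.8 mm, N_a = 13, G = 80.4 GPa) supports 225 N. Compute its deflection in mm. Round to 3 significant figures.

k = Gd⁴/(8D³N_a) = (80.4×10³)(2.7⁴)/(8·13.8³·13) = 15.633 N/mm
δ = F/k = 225 / 15.633 = 14.393 mm

14.4 mm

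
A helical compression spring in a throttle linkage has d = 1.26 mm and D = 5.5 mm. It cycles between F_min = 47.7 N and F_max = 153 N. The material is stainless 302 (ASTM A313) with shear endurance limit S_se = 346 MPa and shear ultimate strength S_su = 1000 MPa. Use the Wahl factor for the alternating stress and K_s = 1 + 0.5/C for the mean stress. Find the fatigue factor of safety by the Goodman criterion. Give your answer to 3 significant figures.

0.447

C = D/d = 5.5/1.26 = 4.3651; K_W = (4C−1)/(4C−4)+0.615/C = 1.3638; K_s = 1+0.5/C = 1.1145
F_a = (F_max−F_min)/2 = 52.65 N; F_m = (F_max+F_min)/2 = 100.35 N
τ_a = K_W·8F_aD/(πd³) = 1.3638 × 368.63 = 502.72 MPa
τ_m = K_s·8F_mD/(πd³) = 1.1145 × 702.6 = 783.08 MPa
Goodman: 1/n_f = τ_a/S_se + τ_m/S_su = 502.72/346 + 783.08/1000 = 1.45296 + 0.78308 = 2.236
n_f = 1/2.236 = 0.4472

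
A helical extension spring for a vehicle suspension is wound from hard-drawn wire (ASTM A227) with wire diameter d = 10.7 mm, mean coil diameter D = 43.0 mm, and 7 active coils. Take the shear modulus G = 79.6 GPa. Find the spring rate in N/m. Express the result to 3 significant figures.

k = Gd⁴/(8D³N_a) = (79.6×10³ × 10.7⁴) / (8 × 43.0³ × 7)
  = 1.04339e+09 / 4.45239e+06 = 234.34 N/mm = 2.3434e+05 N/m

234000 N/m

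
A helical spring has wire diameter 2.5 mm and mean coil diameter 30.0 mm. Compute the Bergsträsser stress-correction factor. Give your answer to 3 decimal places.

C = D/d = 30.0/2.5 = 12.0000
K_B = (4C+2)/(4C−3) = 50.000/45.000 = 1.1111

1.111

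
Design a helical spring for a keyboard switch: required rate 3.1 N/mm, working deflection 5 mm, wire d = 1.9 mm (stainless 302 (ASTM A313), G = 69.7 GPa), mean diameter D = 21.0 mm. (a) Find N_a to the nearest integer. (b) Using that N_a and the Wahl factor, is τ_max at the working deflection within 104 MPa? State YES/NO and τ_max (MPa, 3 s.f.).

(a) 4 coils; (b) NO, τ_max = 135 MPa

N_a = Gd⁴/(8D³k) = (69.7×10³)(1.9⁴)/(8·21.0³·3.1) = 3.955 → N_a = 4
Actual rate k = Gd⁴/(8D³·4) = 3.0651 N/mm
Working load F = kδ = 3.0651·5 = 15.325 N
C = 21.0/1.9 = 11.0526; K_W = (4C−1)/(4C−4)+0.615/C = 1.1303
τ_max = K_W·8FD/(πd³) = 1.1303·119.48 = 135.05 MPa
τ_max > 104 MPa → exceeds allowable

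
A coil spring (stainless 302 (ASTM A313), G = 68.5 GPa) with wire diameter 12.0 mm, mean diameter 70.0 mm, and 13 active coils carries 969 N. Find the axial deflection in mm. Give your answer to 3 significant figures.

k = Gd⁴/(8D³N_a) = (68.5×10³)(12.0⁴)/(8·70.0³·13) = 39.819 N/mm
δ = F/k = 969 / 39.819 = 24.335 mm

24.3 mm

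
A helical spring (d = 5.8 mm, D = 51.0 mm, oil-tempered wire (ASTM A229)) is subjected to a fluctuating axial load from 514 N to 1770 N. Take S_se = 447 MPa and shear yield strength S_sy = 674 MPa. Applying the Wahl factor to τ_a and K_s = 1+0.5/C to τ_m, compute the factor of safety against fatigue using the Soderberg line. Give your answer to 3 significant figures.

C = D/d = 51.0/5.8 = 8.7931; K_W = (4C−1)/(4C−4)+0.615/C = 1.1662; K_s = 1+0.5/C = 1.0569
F_a = (F_max−F_min)/2 = 628 N; F_m = (F_max+F_min)/2 = 1142 N
τ_a = K_W·8F_aD/(πd³) = 1.1662 × 418.01 = 487.47 MPa
τ_m = K_s·8F_mD/(πd³) = 1.0569 × 760.14 = 803.36 MPa
Soderberg: 1/n_f = τ_a/S_se + τ_m/S_sy = 487.47/447 + 803.36/674 = 1.09055 + 1.19193 = 2.2825
n_f = 1/2.2825 = 0.4381

0.438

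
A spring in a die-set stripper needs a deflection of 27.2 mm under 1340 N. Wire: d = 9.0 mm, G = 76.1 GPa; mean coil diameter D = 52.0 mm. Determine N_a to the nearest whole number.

Required rate k = F/δ = 1340/27.2 = 49.265 N/mm
N_a = Gd⁴/(8D³k) = (76.1×10³ × 9.0⁴)/(8 × 52.0³ × 49.265)
    = 4.99292e+08 / 5.54161e+07 = 9.01 → 9 coils

9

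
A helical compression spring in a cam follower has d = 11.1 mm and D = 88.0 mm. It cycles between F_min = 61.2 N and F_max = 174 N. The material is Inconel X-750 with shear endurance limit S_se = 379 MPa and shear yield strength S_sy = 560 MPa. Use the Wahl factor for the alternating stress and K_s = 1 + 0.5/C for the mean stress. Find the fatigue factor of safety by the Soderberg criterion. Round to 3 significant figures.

15.3

C = D/d = 88.0/11.1 = 7.9279; K_W = (4C−1)/(4C−4)+0.615/C = 1.1858; K_s = 1+0.5/C = 1.0631
F_a = (F_max−F_min)/2 = 56.4 N; F_m = (F_max+F_min)/2 = 117.6 N
τ_a = K_W·8F_aD/(πd³) = 1.1858 × 9.2413 = 10.959 MPa
τ_m = K_s·8F_mD/(πd³) = 1.0631 × 19.269 = 20.484 MPa
Soderberg: 1/n_f = τ_a/S_se + τ_m/S_sy = 10.959/379 + 20.484/560 = 0.02891 + 0.03658 = 0.065494
n_f = 1/0.065494 = 15.27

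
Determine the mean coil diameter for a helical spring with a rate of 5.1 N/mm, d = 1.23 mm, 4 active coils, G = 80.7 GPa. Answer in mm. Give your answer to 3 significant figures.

D = (Gd⁴/(8N_a·k))^(1/3) = (80.7×10³·1.23⁴/(8·4·5.1))^(1/3)
  = (1131.81)^(1/3) = 10.4214 mm

10.4 mm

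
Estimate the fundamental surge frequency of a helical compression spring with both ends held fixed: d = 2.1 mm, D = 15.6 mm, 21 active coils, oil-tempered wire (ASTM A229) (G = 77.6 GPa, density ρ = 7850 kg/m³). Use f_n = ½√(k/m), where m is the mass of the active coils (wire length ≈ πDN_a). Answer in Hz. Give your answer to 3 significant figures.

k = Gd⁴/(8D³N_a) = (77.6×10³)(2.1⁴)/(8·15.6³·21) = 2.3662 N/mm = 2366.2 N/m
Wire length L = πDN_a = π·15.6·21 = 1029.2 mm
m = ρ·(πd²/4)·L = 7850 × 3.4636×10⁻⁶ m² × 1.0292 m = 0.027983 kg
f_n = ½√(k/m) = 0.5·√(2366.2/0.027983) = 0.5·√(84560) = 145.4 Hz

145 Hz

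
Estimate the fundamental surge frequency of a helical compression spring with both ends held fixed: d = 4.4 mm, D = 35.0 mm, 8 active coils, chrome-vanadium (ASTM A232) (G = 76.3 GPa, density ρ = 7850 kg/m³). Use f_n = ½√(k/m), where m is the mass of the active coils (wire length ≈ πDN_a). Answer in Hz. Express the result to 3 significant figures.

k = Gd⁴/(8D³N_a) = (76.3×10³)(4.4⁴)/(8·35.0³·8) = 10.422 N/mm = 10422 N/m
Wire length L = πDN_a = π·35.0·8 = 879.65 mm
m = ρ·(πd²/4)·L = 7850 × 15.205×10⁻⁶ m² × 0.87965 m = 0.105 kg
f_n = ½√(k/m) = 0.5·√(10422/0.105) = 0.5·√(99261) = 157.53 Hz

158 Hz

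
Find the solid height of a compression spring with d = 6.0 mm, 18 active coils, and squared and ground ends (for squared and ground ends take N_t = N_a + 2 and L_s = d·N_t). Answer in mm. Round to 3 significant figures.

squared and ground ends: N_t = N_a + 2 = 18 + 2 = 20
L_s = d·N_t = 6.0 × 20 = 120 mm

120 mm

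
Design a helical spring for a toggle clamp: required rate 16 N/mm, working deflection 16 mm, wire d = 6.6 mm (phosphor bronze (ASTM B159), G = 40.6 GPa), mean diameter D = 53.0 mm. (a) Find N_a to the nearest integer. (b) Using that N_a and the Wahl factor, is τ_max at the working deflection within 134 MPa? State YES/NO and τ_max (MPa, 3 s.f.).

N_a = Gd⁴/(8D³k) = (40.6×10³)(6.6⁴)/(8·53.0³·16) = 4.043 → N_a = 4
Actual rate k = Gd⁴/(8D³·4) = 16.171 N/mm
Working load F = kδ = 16.171·16 = 258.73 N
C = 53.0/6.6 = 8.0303; K_W = (4C−1)/(4C−4)+0.615/C = 1.1833
τ_max = K_W·8FD/(πd³) = 1.1833·121.46 = 143.72 MPa
τ_max > 134 MPa → exceeds allowable

(a) 4 coils; (b) NO, τ_max = 144 MPa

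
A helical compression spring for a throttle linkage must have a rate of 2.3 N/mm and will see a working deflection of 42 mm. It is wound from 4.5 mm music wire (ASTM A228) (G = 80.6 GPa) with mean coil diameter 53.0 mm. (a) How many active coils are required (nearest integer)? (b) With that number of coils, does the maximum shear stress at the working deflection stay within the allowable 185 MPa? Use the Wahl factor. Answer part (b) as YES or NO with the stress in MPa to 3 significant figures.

N_a = Gd⁴/(8D³k) = (80.6×10³)(4.5⁴)/(8·53.0³·2.3) = 12.07 → N_a = 12
Actual rate k = Gd⁴/(8D³·12) = 2.3125 N/mm
Working load F = kδ = 2.3125·42 = 97.126 N
C = 53.0/4.5 = 11.7778; K_W = (4C−1)/(4C−4)+0.615/C = 1.1218
τ_max = K_W·8FD/(πd³) = 1.1218·143.85 = 161.37 MPa
τ_max ≤ 185 MPa → acceptable

(a) 12 coils; (b) YES, τ_max = 161 MPa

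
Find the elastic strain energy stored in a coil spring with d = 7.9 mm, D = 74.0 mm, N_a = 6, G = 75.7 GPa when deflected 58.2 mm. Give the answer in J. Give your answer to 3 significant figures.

k = Gd⁴/(8D³N_a) = (75.7×10³)(7.9⁴)/(8·74.0³·6) = 15.159 N/mm
U = ½kδ² = 0.5 × 15.159 × 58.2² = 25673 N·mm = 25.673 J

25.7 J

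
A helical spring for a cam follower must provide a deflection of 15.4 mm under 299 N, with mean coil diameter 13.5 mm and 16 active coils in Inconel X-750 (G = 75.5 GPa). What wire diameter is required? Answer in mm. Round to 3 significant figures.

Required rate k = F/δ = 299/15.4 = 19.416 N/mm
d = (8D³N_a·k / G)^(1/4) = (8·13.5³·16·19.416 / (75.5×10³))^0.25
  = (80.987)^0.25 = 2.9999 mm

3.00 mm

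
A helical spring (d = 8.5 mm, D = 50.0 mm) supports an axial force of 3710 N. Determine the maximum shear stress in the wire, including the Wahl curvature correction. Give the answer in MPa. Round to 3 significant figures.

968 MPa

Spring index C = D/d = 50.0/8.5 = 5.8824
K_W = (4C−1)/(4C−4) + 0.615/C = 22.529/19.529 + 0.1045 = 1.2582
τ₀ = 8FD/(πd³) = 8·3710·50.0/(π·8.5³) = 1.484e+06/1929.3 = 769.18 MPa
τ_max = K·τ₀ = 1.2582 × 769.18 = 967.75 MPa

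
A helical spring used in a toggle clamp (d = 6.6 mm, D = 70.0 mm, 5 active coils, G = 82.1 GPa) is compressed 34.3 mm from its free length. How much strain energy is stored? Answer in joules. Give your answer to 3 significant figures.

6.68 J

k = Gd⁴/(8D³N_a) = (82.1×10³)(6.6⁴)/(8·70.0³·5) = 11.354 N/mm
U = ½kδ² = 0.5 × 11.354 × 34.3² = 6679.2 N·mm = 6.6792 J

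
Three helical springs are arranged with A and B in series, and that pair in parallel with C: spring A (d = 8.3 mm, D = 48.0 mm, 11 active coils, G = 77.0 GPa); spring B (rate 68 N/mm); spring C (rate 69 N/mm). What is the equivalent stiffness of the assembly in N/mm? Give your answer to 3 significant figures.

k_A = Gd⁴/(8D³N_a) = (77.0×10³)(8.3⁴)/(8·48.0³·11) = 37.549 N/mm
Springs A,B series: k_AB = 1/(1/37.549+1/68) = 24.191 N/mm; parallel with C: k_eq = 24.191+69 = 93.191 N/mm

93.2 N/mm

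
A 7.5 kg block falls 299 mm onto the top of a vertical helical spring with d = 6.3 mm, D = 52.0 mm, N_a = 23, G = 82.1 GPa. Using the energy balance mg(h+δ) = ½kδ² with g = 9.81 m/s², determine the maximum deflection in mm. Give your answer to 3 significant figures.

k = Gd⁴/(8D³N_a) = (82.1×10³)(6.3⁴)/(8·52.0³·23) = 4.9989 N/mm
W = mg = 7.5 × 9.81 = 73.575 N
½kδ² − Wδ − Wh = 0 → δ = (W + √(W² + 2kWh))/k
δ = (73.575 + √(5413.3 + 219942))/4.9989 = (73.575 + 474.72)/4.9989 = 109.68 mm

110 mm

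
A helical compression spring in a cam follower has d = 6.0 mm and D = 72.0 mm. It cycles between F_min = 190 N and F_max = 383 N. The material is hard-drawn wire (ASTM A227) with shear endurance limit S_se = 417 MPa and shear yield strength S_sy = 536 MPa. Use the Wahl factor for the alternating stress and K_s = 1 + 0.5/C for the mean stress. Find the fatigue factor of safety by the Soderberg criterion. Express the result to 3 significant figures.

1.44

C = D/d = 72.0/6.0 = 12.0000; K_W = (4C−1)/(4C−4)+0.615/C = 1.1194; K_s = 1+0.5/C = 1.0417
F_a = (F_max−F_min)/2 = 96.5 N; F_m = (F_max+F_min)/2 = 286.5 N
τ_a = K_W·8F_aD/(πd³) = 1.1194 × 81.912 = 91.695 MPa
τ_m = K_s·8F_mD/(πd³) = 1.0417 × 243.19 = 253.32 MPa
Soderberg: 1/n_f = τ_a/S_se + τ_m/S_sy = 91.695/417 + 253.32/536 = 0.21989 + 0.47261 = 0.69251
n_f = 1/0.69251 = 1.444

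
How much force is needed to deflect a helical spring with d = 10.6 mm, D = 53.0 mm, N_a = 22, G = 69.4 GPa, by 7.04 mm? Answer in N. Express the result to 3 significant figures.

235 N

k = Gd⁴/(8D³N_a) = (69.4×10³)(10.6⁴)/(8·53.0³·22) = 33.438 N/mm
F = k·δ = 33.438 × 7.04 = 235.4 N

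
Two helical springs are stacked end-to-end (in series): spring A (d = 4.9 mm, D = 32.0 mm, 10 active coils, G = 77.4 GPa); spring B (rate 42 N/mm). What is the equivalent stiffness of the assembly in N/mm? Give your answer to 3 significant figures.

12.1 N/mm

k_A = Gd⁴/(8D³N_a) = (77.4×10³)(4.9⁴)/(8·32.0³·10) = 17.021 N/mm
Series: 1/k_eq = 1/17.021 + 1/42 = 0.08256; k_eq = 12.112 N/mm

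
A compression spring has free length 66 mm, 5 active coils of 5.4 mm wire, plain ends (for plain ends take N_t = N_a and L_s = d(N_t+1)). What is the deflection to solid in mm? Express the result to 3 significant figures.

N_t = 5; L_s = 5.4·6 = 32.4 mm
δ_solid = L₀ − L_s = 66 − 32.4 = 33.6 mm

33.6 mm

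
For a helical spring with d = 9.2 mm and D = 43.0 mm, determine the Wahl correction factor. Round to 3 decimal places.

1.336

C = D/d = 43.0/9.2 = 4.6739
K_W = (4C−1)/(4C−4) + 0.615/C = 17.696/14.696 + 0.1316 = 1.3357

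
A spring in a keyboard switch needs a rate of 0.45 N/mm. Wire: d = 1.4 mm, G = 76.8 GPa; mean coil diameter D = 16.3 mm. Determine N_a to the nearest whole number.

N_a = Gd⁴/(8D³k) = (76.8×10³ × 1.4⁴)/(8 × 16.3³ × 0.45)
    = 295035 / 15590.7 = 18.92 → 19 coils

19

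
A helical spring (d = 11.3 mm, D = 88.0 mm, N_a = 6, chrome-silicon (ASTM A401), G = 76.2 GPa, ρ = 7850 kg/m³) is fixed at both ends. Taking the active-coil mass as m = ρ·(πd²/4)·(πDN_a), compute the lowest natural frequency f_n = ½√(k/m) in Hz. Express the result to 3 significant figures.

k = Gd⁴/(8D³N_a) = (76.2×10³)(11.3⁴)/(8·88.0³·6) = 37.982 N/mm = 37982 N/m
Wire length L = πDN_a = π·88.0·6 = 1658.8 mm
m = ρ·(πd²/4)·L = 7850 × 100.29×10⁻⁶ m² × 1.6588 m = 1.3059 kg
f_n = ½√(k/m) = 0.5·√(37982/1.3059) = 0.5·√(29086) = 85.273 Hz

85.3 Hz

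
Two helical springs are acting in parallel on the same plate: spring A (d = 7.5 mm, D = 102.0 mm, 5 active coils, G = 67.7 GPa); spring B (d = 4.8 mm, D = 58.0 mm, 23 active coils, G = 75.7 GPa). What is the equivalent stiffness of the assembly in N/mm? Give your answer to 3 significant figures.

6.17 N/mm

k_A = Gd⁴/(8D³N_a) = (67.7×10³)(7.5⁴)/(8·102.0³·5) = 5.0463 N/mm
k_B = Gd⁴/(8D³N_a) = (75.7×10³)(4.8⁴)/(8·58.0³·23) = 1.1193 N/mm
Parallel: k_eq = 5.0463 + 1.1193 = 6.1656 N/mm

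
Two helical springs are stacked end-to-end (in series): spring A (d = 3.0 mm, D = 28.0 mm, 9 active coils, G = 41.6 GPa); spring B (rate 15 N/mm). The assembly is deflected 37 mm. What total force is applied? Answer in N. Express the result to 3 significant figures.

k_A = Gd⁴/(8D³N_a) = (41.6×10³)(3.0⁴)/(8·28.0³·9) = 2.1319 N/mm
Series: 1/k_eq = 1/2.1319 + 1/15 = 0.53573; k_eq = 1.8666 N/mm
F = k_eq·δ = 1.8666·37 = 69.065 N

69.1 N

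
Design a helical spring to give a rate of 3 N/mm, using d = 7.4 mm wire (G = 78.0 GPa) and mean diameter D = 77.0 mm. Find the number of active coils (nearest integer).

N_a = Gd⁴/(8D³k) = (78.0×10³ × 7.4⁴)/(8 × 77.0³ × 3)
    = 2.33895e+08 / 1.09568e+07 = 21.35 → 21 coils

21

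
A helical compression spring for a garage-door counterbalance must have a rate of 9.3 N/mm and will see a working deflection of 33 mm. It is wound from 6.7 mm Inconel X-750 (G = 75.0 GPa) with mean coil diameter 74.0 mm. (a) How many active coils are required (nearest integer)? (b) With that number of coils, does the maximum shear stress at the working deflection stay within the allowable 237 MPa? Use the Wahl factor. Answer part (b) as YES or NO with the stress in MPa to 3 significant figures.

(a) 5 coils; (b) YES, τ_max = 218 MPa

N_a = Gd⁴/(8D³k) = (75.0×10³)(6.7⁴)/(8·74.0³·9.3) = 5.013 → N_a = 5
Actual rate k = Gd⁴/(8D³·5) = 9.3241 N/mm
Working load F = kδ = 9.3241·33 = 307.69 N
C = 74.0/6.7 = 11.0448; K_W = (4C−1)/(4C−4)+0.615/C = 1.1303
τ_max = K_W·8FD/(πd³) = 1.1303·192.78 = 217.91 MPa
τ_max ≤ 237 MPa → acceptable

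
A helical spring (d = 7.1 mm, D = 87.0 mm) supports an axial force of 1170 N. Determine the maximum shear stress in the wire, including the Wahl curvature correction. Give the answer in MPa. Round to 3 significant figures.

Spring index C = D/d = 87.0/7.1 = 12.2535
K_W = (4C−1)/(4C−4) + 0.615/C = 48.014/45.014 + 0.0502 = 1.1168
τ₀ = 8FD/(πd³) = 8·1170·87.0/(π·7.1³) = 814320/1124.4 = 724.22 MPa
τ_max = K·τ₀ = 1.1168 × 724.22 = 808.83 MPa

809 MPa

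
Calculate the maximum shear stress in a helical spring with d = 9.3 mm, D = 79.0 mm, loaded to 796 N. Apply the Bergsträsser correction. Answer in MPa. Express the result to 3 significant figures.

Spring index C = D/d = 79.0/9.3 = 8.4946
K_B = (4C+2)/(4C−3) = 35.978/30.978 = 1.1614
τ₀ = 8FD/(πd³) = 8·796·79.0/(π·9.3³) = 503072/2527 = 199.08 MPa
τ_max = K·τ₀ = 1.1614 × 199.08 = 231.21 MPa

231 MPa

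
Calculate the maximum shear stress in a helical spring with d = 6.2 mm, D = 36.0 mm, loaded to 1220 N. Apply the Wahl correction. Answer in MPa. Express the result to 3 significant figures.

Spring index C = D/d = 36.0/6.2 = 5.8065
K_W = (4C−1)/(4C−4) + 0.615/C = 22.226/19.226 + 0.1059 = 1.2620
τ₀ = 8FD/(πd³) = 8·1220·36.0/(π·6.2³) = 351360/748.73 = 469.27 MPa
τ_max = K·τ₀ = 1.2620 × 469.27 = 592.2 MPa

592 MPa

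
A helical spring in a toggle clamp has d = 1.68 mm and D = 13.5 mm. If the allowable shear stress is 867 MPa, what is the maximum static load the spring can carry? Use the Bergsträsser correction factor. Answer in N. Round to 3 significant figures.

102 N

C = D/d = 13.5/1.68 = 8.0357
K_B = (4C+2)/(4C−3) = 34.143/29.143 = 1.1716
τ_max = K·8FD/(πd³) → F_max = τ_allow·πd³/(8DK)
F_max = 867·π·1.68³/(8·13.5·1.1716) = 12915/126.53 = 102.07 N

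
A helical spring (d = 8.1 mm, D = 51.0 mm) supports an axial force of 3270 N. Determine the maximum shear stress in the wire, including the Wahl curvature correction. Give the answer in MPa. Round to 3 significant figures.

990 MPa

Spring index C = D/d = 51.0/8.1 = 6.2963
K_W = (4C−1)/(4C−4) + 0.615/C = 24.185/21.185 + 0.0977 = 1.2393
τ₀ = 8FD/(πd³) = 8·3270·51.0/(π·8.1³) = 1.33416e+06/1669.6 = 799.1 MPa
τ_max = K·τ₀ = 1.2393 × 799.1 = 990.32 MPa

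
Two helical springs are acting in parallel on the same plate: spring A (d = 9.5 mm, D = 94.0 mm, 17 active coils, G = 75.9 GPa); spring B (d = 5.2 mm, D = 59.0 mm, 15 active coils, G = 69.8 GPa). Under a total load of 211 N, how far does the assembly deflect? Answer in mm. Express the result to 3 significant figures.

28.0 mm

k_A = Gd⁴/(8D³N_a) = (75.9×10³)(9.5⁴)/(8·94.0³·17) = 5.4729 N/mm
k_B = Gd⁴/(8D³N_a) = (69.8×10³)(5.2⁴)/(8·59.0³·15) = 2.0708 N/mm
Parallel: k_eq = 5.4729 + 2.0708 = 7.5436 N/mm
δ = F/k_eq = 211/7.5436 = 27.971 mm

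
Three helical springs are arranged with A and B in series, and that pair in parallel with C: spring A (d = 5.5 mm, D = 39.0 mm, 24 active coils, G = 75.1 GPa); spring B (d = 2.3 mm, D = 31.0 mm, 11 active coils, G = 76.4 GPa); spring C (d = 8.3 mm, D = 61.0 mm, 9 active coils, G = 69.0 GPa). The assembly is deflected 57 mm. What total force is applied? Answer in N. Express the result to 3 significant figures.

k_A = Gd⁴/(8D³N_a) = (75.1×10³)(5.5⁴)/(8·39.0³·24) = 6.0339 N/mm
k_B = Gd⁴/(8D³N_a) = (76.4×10³)(2.3⁴)/(8·31.0³·11) = 0.81552 N/mm
k_C = Gd⁴/(8D³N_a) = (69.0×10³)(8.3⁴)/(8·61.0³·9) = 20.037 N/mm
Springs A,B series: k_AB = 1/(1/6.0339+1/0.81552) = 0.71842 N/mm; parallel with C: k_eq = 0.71842+20.037 = 20.756 N/mm
F = k_eq·δ = 20.756·57 = 1183.1 N

1180 N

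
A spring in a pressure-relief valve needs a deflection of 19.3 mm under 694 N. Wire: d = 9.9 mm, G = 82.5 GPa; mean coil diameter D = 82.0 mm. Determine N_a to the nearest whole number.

Required rate k = F/δ = 694/19.3 = 35.959 N/mm
N_a = Gd⁴/(8D³k) = (82.5×10³ × 9.9⁴)/(8 × 82.0³ × 35.959)
    = 7.92492e+08 / 1.58611e+08 = 4.996 → 5 coils

5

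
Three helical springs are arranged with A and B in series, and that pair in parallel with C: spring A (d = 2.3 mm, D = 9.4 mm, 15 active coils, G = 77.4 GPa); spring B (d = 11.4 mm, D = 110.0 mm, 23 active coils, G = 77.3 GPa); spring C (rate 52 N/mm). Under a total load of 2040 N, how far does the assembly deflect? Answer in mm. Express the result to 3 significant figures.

36.2 mm

k_A = Gd⁴/(8D³N_a) = (77.4×10³)(2.3⁴)/(8·9.4³·15) = 21.731 N/mm
k_B = Gd⁴/(8D³N_a) = (77.3×10³)(11.4⁴)/(8·110.0³·23) = 5.3309 N/mm
Springs A,B series: k_AB = 1/(1/21.731+1/5.3309) = 4.2808 N/mm; parallel with C: k_eq = 4.2808+52 = 56.281 N/mm
δ = F/k_eq = 2040/56.281 = 36.247 mm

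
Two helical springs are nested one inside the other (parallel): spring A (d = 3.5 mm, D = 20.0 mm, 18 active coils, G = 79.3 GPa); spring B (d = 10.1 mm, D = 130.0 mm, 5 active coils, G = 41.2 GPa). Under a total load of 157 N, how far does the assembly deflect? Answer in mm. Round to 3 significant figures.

k_A = Gd⁴/(8D³N_a) = (79.3×10³)(3.5⁴)/(8·20.0³·18) = 10.33 N/mm
k_B = Gd⁴/(8D³N_a) = (41.2×10³)(10.1⁴)/(8·130.0³·5) = 4.8786 N/mm
Parallel: k_eq = 10.33 + 4.8786 = 15.208 N/mm
δ = F/k_eq = 157/15.208 = 10.323 mm

10.3 mm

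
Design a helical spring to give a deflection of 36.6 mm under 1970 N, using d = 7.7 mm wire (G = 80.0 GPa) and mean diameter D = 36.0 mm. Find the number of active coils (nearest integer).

14

Required rate k = F/δ = 1970/36.6 = 53.825 N/mm
N_a = Gd⁴/(8D³k) = (80.0×10³ × 7.7⁴)/(8 × 36.0³ × 53.825)
    = 2.81224e+08 / 2.00901e+07 = 14 → 14 coils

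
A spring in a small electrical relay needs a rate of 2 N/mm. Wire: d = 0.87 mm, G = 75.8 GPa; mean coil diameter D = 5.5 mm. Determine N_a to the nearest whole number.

16

N_a = Gd⁴/(8D³k) = (75.8×10³ × 0.87⁴)/(8 × 5.5³ × 2)
    = 43425.6 / 2662 = 16.31 → 16 coils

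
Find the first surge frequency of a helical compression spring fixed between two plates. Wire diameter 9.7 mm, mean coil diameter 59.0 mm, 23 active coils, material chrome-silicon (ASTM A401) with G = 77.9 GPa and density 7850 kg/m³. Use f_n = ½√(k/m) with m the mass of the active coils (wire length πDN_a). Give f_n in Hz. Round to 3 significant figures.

k = Gd⁴/(8D³N_a) = (77.9×10³)(9.7⁴)/(8·59.0³·23) = 18.249 N/mm = 18249 N/m
Wire length L = πDN_a = π·59.0·23 = 4263.1 mm
m = ρ·(πd²/4)·L = 7850 × 73.898×10⁻⁶ m² × 4.2631 m = 2.473 kg
f_n = ½√(k/m) = 0.5·√(18249/2.473) = 0.5·√(7379.3) = 42.952 Hz

43.0 Hz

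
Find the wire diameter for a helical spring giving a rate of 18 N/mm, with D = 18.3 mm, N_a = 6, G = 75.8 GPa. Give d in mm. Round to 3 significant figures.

2.89 mm

d = (8D³N_a·k / G)^(1/4) = (8·18.3³·6·18 / (75.8×10³))^0.25
  = (69.855)^0.25 = 2.8910 mm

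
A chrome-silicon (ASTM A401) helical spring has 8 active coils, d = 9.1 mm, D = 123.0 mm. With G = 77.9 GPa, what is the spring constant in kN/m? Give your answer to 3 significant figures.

4.49 kN/m

k = Gd⁴/(8D³N_a) = (77.9×10³ × 9.1⁴) / (8 × 123.0³ × 8)
  = 5.34199e+08 / 1.19095e+08 = 4.4855 N/mm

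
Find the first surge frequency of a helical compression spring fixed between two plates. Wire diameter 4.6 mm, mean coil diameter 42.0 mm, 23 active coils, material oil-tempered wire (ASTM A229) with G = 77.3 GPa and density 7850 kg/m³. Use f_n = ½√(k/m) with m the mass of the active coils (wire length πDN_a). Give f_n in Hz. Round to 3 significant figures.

40.0 Hz

k = Gd⁴/(8D³N_a) = (77.3×10³)(4.6⁴)/(8·42.0³·23) = 2.5389 N/mm = 2538.9 N/m
Wire length L = πDN_a = π·42.0·23 = 3034.8 mm
m = ρ·(πd²/4)·L = 7850 × 16.619×10⁻⁶ m² × 3.0348 m = 0.39592 kg
f_n = ½√(k/m) = 0.5·√(2538.9/0.39592) = 0.5·√(6412.7) = 40.04 Hz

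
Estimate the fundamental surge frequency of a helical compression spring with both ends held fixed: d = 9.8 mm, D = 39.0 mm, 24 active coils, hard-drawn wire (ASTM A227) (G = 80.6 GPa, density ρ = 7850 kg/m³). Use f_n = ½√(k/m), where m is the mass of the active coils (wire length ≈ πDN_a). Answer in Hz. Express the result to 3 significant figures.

k = Gd⁴/(8D³N_a) = (80.6×10³)(9.8⁴)/(8·39.0³·24) = 65.275 N/mm = 65275 N/m
Wire length L = πDN_a = π·39.0·24 = 2940.5 mm
m = ρ·(πd²/4)·L = 7850 × 75.43×10⁻⁶ m² × 2.9405 m = 1.7412 kg
f_n = ½√(k/m) = 0.5·√(65275/1.7412) = 0.5·√(37489) = 96.811 Hz

96.8 Hz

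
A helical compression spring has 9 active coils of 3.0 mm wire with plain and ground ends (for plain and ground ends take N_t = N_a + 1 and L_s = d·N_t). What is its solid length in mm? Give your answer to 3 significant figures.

plain and ground ends: N_t = N_a + 1 = 9 + 1 = 10
L_s = d·N_t = 3.0 × 10 = 30 mm

30.0 mm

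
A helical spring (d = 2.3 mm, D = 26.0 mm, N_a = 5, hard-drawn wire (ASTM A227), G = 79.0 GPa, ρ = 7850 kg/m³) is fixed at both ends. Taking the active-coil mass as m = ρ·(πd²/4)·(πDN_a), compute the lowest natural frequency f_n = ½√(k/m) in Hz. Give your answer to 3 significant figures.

243 Hz

k = Gd⁴/(8D³N_a) = (79.0×10³)(2.3⁴)/(8·26.0³·5) = 3.1445 N/mm = 3144.5 N/m
Wire length L = πDN_a = π·26.0·5 = 408.41 mm
m = ρ·(πd²/4)·L = 7850 × 4.1548×10⁻⁶ m² × 0.40841 m = 0.01332 kg
f_n = ½√(k/m) = 0.5·√(3144.5/0.01332) = 0.5·√(2.3607e+05) = 242.94 Hz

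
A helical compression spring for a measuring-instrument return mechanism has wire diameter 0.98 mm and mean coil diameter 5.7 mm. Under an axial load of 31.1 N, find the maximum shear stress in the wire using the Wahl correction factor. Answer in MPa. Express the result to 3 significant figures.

Spring index C = D/d = 5.7/0.98 = 5.8163
K_W = (4C−1)/(4C−4) + 0.615/C = 22.265/19.265 + 0.1057 = 1.2615
τ₀ = 8FD/(πd³) = 8·31.1·5.7/(π·0.98³) = 1418.16/2.9568 = 479.62 MPa
τ_max = K·τ₀ = 1.2615 × 479.62 = 605.02 MPa

605 MPa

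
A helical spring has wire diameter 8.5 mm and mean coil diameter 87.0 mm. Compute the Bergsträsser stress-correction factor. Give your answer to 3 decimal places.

C = D/d = 87.0/8.5 = 10.2353
K_B = (4C+2)/(4C−3) = 42.941/37.941 = 1.1318

1.132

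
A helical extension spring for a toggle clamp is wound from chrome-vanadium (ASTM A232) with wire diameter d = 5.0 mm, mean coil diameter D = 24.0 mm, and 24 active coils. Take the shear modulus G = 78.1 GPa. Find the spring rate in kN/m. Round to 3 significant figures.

18.4 kN/m

k = Gd⁴/(8D³N_a) = (78.1×10³ × 5.0⁴) / (8 × 24.0³ × 24)
  = 4.88125e+07 / 2.65421e+06 = 18.391 N/mm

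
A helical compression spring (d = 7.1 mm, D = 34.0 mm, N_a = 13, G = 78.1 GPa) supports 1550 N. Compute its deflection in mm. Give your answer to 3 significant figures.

31.9 mm

k = Gd⁴/(8D³N_a) = (78.1×10³)(7.1⁴)/(8·34.0³·13) = 48.553 N/mm
δ = F/k = 1550 / 48.553 = 31.924 mm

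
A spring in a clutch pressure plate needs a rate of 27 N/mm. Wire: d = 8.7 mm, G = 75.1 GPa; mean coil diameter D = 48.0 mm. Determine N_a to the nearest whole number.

18

N_a = Gd⁴/(8D³k) = (75.1×10³ × 8.7⁴)/(8 × 48.0³ × 27)
    = 4.30246e+08 / 2.38879e+07 = 18.01 → 18 coils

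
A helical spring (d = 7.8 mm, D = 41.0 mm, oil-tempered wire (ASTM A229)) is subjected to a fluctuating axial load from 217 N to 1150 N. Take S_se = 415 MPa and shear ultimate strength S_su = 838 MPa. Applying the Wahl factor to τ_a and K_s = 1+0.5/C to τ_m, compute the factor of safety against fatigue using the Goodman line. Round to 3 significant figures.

C = D/d = 41.0/7.8 = 5.2564; K_W = (4C−1)/(4C−4)+0.615/C = 1.2932; K_s = 1+0.5/C = 1.0951
F_a = (F_max−F_min)/2 = 466.5 N; F_m = (F_max+F_min)/2 = 683.5 N
τ_a = K_W·8F_aD/(πd³) = 1.2932 × 102.63 = 132.73 MPa
τ_m = K_s·8F_mD/(πd³) = 1.0951 × 150.38 = 164.68 MPa
Goodman: 1/n_f = τ_a/S_se + τ_m/S_su = 132.73/415 + 164.68/838 = 0.31982 + 0.19652 = 0.51634
n_f = 1/0.51634 = 1.937

1.94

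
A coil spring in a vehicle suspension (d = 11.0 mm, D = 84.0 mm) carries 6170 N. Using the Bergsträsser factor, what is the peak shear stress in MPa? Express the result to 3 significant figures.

Spring index C = D/d = 84.0/11.0 = 7.6364
K_B = (4C+2)/(4C−3) = 32.545/27.545 = 1.1815
τ₀ = 8FD/(πd³) = 8·6170·84.0/(π·11.0³) = 4.14624e+06/4181.5 = 991.58 MPa
τ_max = K·τ₀ = 1.1815 × 991.58 = 1171.6 MPa

1170 MPa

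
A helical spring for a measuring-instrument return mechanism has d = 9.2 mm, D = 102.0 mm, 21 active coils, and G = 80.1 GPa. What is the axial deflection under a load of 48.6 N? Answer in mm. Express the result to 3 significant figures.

15.1 mm

k = Gd⁴/(8D³N_a) = (80.1×10³)(9.2⁴)/(8·102.0³·21) = 3.2187 N/mm
δ = F/k = 48.6 / 3.2187 = 15.099 mm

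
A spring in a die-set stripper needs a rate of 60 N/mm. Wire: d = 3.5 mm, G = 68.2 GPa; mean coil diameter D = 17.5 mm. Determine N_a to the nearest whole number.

4

N_a = Gd⁴/(8D³k) = (68.2×10³ × 3.5⁴)/(8 × 17.5³ × 60)
    = 1.02343e+07 / 2.5725e+06 = 3.978 → 4 coils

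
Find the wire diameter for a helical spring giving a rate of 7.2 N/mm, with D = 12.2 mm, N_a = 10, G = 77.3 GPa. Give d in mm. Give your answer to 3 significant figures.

d = (8D³N_a·k / G)^(1/4) = (8·12.2³·10·7.2 / (77.3×10³))^0.25
  = (13.531)^0.25 = 1.9179 mm

1.92 mm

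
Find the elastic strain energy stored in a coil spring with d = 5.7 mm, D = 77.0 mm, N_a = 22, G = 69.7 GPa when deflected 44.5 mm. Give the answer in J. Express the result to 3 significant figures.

0.907 J

k = Gd⁴/(8D³N_a) = (69.7×10³)(5.7⁴)/(8·77.0³·22) = 0.91569 N/mm
U = ½kδ² = 0.5 × 0.91569 × 44.5² = 906.65 N·mm = 0.90665 J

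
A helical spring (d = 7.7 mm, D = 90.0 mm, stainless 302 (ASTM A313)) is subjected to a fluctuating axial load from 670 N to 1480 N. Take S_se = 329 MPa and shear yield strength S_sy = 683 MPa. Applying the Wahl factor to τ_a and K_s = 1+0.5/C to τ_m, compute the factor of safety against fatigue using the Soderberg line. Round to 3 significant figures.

C = D/d = 90.0/7.7 = 11.6883; K_W = (4C−1)/(4C−4)+0.615/C = 1.1228; K_s = 1+0.5/C = 1.0428
F_a = (F_max−F_min)/2 = 405 N; F_m = (F_max+F_min)/2 = 1075 N
τ_a = K_W·8F_aD/(πd³) = 1.1228 × 203.31 = 228.28 MPa
τ_m = K_s·8F_mD/(πd³) = 1.0428 × 539.66 = 562.74 MPa
Soderberg: 1/n_f = τ_a/S_se + τ_m/S_sy = 228.28/329 + 562.74/683 = 0.69385 + 0.82393 = 1.5178
n_f = 1/1.5178 = 0.6589

0.659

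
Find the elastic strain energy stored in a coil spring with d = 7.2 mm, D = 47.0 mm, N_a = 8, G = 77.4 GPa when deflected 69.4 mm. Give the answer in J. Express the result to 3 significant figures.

75.4 J

k = Gd⁴/(8D³N_a) = (77.4×10³)(7.2⁴)/(8·47.0³·8) = 31.304 N/mm
U = ½kδ² = 0.5 × 31.304 × 69.4² = 75385 N·mm = 75.385 J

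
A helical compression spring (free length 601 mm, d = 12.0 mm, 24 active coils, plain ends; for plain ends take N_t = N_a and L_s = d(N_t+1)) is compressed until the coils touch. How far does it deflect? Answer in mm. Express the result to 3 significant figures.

301 mm

N_t = 24; L_s = 12.0·25 = 300 mm
δ_solid = L₀ − L_s = 601 − 300 = 301 mm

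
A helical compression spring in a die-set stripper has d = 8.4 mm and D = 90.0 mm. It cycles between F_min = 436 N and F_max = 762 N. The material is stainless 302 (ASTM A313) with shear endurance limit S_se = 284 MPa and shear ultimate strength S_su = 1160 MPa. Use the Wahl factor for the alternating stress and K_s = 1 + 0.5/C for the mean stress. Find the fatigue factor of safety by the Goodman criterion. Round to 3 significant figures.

C = D/d = 90.0/8.4 = 10.7143; K_W = (4C−1)/(4C−4)+0.615/C = 1.1346; K_s = 1+0.5/C = 1.0467
F_a = (F_max−F_min)/2 = 163 N; F_m = (F_max+F_min)/2 = 599 N
τ_a = K_W·8F_aD/(πd³) = 1.1346 × 63.028 = 71.512 MPa
τ_m = K_s·8F_mD/(πd³) = 1.0467 × 231.62 = 242.43 MPa
Goodman: 1/n_f = τ_a/S_se + τ_m/S_su = 71.512/284 + 242.43/1160 = 0.25180 + 0.20899 = 0.46079
n_f = 1/0.46079 = 2.17

2.17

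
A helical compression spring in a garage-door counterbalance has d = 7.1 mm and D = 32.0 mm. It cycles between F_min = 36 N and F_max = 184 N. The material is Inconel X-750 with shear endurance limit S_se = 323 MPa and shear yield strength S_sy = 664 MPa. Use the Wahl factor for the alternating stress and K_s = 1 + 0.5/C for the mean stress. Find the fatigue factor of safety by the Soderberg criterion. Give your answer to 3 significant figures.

8.90

C = D/d = 32.0/7.1 = 4.5070; K_W = (4C−1)/(4C−4)+0.615/C = 1.3503; K_s = 1+0.5/C = 1.1109
F_a = (F_max−F_min)/2 = 74 N; F_m = (F_max+F_min)/2 = 110 N
τ_a = K_W·8F_aD/(πd³) = 1.3503 × 16.848 = 22.75 MPa
τ_m = K_s·8F_mD/(πd³) = 1.1109 × 25.044 = 27.823 MPa
Soderberg: 1/n_f = τ_a/S_se + τ_m/S_sy = 22.75/323 + 27.823/664 = 0.07043 + 0.04190 = 0.11233
n_f = 1/0.11233 = 8.902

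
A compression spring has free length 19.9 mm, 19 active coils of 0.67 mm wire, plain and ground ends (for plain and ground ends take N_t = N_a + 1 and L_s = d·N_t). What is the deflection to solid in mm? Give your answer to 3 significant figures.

6.50 mm

N_t = 20; L_s = 0.67·20 = 13.4 mm
δ_solid = L₀ − L_s = 19.9 − 13.4 = 6.5 mm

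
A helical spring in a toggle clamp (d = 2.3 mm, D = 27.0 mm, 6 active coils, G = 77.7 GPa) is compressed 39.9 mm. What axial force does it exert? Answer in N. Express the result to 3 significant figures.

k = Gd⁴/(8D³N_a) = (77.7×10³)(2.3⁴)/(8·27.0³·6) = 2.3014 N/mm
F = k·δ = 2.3014 × 39.9 = 91.827 N

91.8 N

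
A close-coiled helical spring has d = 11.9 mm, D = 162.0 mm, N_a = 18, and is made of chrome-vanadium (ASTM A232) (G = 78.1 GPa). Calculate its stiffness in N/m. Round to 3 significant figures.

2560 N/m

k = Gd⁴/(8D³N_a) = (78.1×10³ × 11.9⁴) / (8 × 162.0³ × 18)
  = 1.56617e+09 / 6.1222e+08 = 2.5582 N/mm = 2558.2 N/m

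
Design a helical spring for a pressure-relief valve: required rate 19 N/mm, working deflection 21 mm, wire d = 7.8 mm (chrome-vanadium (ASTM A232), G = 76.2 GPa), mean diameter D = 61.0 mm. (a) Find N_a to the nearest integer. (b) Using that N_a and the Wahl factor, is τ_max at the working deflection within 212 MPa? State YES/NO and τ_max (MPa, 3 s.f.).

N_a = Gd⁴/(8D³k) = (76.2×10³)(7.8⁴)/(8·61.0³·19) = 8.175 → N_a = 8
Actual rate k = Gd⁴/(8D³·8) = 19.416 N/mm
Working load F = kδ = 19.416·21 = 407.74 N
C = 61.0/7.8 = 7.8205; K_W = (4C−1)/(4C−4)+0.615/C = 1.1886
τ_max = K_W·8FD/(πd³) = 1.1886·133.47 = 158.64 MPa
τ_max ≤ 212 MPa → acceptable

(a) 8 coils; (b) YES, τ_max = 159 MPa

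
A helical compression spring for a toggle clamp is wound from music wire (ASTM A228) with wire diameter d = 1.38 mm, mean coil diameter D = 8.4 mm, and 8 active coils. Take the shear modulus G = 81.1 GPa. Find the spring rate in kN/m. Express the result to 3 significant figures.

7.75 kN/m

k = Gd⁴/(8D³N_a) = (81.1×10³ × 1.38⁴) / (8 × 8.4³ × 8)
  = 294129 / 37933.1 = 7.7539 N/mm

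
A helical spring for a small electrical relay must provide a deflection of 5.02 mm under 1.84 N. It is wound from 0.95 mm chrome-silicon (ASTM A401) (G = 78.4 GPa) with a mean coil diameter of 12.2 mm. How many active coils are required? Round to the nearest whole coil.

Required rate k = F/δ = 1.84/5.02 = 0.36653 N/mm
N_a = Gd⁴/(8D³k) = (78.4×10³ × 0.95⁴)/(8 × 12.2³ × 0.36653)
    = 63857.3 / 5324.56 = 11.99 → 12 coils

12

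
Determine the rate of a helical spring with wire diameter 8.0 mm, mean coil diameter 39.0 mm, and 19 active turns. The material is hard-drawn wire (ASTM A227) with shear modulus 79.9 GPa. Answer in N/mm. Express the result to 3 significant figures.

k = Gd⁴/(8D³N_a) = (79.9×10³ × 8.0⁴) / (8 × 39.0³ × 19)
  = 3.2727e+08 / 9.01649e+06 = 36.297 N/mm

36.3 N/mm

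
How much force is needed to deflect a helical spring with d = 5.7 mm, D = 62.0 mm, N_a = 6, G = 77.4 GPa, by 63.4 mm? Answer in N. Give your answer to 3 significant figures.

k = Gd⁴/(8D³N_a) = (77.4×10³)(5.7⁴)/(8·62.0³·6) = 7.1421 N/mm
F = k·δ = 7.1421 × 63.4 = 452.81 N

453 N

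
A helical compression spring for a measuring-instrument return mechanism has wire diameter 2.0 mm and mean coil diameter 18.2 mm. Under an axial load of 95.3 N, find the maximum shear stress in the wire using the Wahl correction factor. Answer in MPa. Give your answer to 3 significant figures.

Spring index C = D/d = 18.2/2.0 = 9.1000
K_W = (4C−1)/(4C−4) + 0.615/C = 35.400/32.400 + 0.0676 = 1.1602
τ₀ = 8FD/(πd³) = 8·95.3·18.2/(π·2.0³) = 13875.7/25.133 = 552.1 MPa
τ_max = K·τ₀ = 1.1602 × 552.1 = 640.53 MPa

641 MPa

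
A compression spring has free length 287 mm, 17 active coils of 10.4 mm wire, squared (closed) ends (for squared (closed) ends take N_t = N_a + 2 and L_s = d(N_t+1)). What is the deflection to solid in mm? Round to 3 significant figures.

N_t = 19; L_s = 10.4·20 = 208 mm
δ_solid = L₀ − L_s = 287 − 208 = 79 mm

79.0 mm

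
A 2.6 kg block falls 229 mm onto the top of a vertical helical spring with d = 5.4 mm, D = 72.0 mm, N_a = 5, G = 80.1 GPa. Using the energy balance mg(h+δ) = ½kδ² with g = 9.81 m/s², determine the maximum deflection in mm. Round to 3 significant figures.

k = Gd⁴/(8D³N_a) = (80.1×10³)(5.4⁴)/(8·72.0³·5) = 4.5619 N/mm
W = mg = 2.6 × 9.81 = 25.506 N
½kδ² − Wδ − Wh = 0 → δ = (W + √(W² + 2kWh))/k
δ = (25.506 + √(650.56 + 53291.5))/4.5619 = (25.506 + 232.25)/4.5619 = 56.502 mm

56.5 mm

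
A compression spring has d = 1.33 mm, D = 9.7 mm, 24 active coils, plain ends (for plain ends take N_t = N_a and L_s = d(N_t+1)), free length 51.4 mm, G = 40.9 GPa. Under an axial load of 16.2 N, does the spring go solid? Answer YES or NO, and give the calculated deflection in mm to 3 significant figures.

YES, δ = 22.2 mm

k = Gd⁴/(8D³N_a) = (40.9×10³)(1.33⁴)/(8·9.7³·24) = 0.73032 N/mm
N_t = 24; L_s = 1.33·25 = 33.25 mm; δ_solid = L₀ − L_s = 51.4 − 33.25 = 18.15 mm
δ = F/k = 16.2/0.73032 = 22.182 mm
δ ≥ δ_solid → spring goes solid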